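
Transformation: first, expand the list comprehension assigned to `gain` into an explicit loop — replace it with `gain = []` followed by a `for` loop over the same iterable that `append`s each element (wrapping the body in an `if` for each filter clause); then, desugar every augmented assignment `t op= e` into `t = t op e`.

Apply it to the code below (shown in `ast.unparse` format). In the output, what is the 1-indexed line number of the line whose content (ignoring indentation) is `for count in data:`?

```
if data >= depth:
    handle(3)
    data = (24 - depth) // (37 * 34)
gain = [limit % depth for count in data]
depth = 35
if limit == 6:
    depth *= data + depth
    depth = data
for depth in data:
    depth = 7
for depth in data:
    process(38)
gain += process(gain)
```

5

Transformed code:
if data >= depth:
    handle(3)
    data = (24 - depth) // (37 * 34)
gain = []
for count in data:
    gain.append(limit % depth)
depth = 35
if limit == 6:
    depth = depth * (data + depth)
    depth = data
for depth in data:
    depth = 7
for depth in data:
    process(38)
gain = gain + process(gain)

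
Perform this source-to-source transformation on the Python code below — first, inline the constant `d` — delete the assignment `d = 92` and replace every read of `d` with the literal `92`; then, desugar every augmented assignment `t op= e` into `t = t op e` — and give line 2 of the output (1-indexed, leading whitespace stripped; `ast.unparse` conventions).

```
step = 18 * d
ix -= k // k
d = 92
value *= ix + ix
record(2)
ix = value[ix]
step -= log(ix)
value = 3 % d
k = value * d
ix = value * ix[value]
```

Transformed code:
step = 18 * 92
ix = ix - k // k
value = value * (ix + ix)
record(2)
ix = value[ix]
step = step - log(ix)
value = 3 % 92
k = value * 92
ix = value * ix[value]

ix = ix - k // k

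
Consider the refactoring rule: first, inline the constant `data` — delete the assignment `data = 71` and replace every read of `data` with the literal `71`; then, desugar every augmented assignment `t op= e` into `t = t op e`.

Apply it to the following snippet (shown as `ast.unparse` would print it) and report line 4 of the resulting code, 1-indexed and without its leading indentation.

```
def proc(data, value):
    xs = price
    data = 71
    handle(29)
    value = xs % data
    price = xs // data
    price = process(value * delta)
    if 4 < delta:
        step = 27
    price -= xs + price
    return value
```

Transformed code:
def proc(data, value):
    xs = price
    handle(29)
    value = xs % 71
    price = xs // 71
    price = process(value * delta)
    if 4 < delta:
        step = 27
    price = price - (xs + price)
    return value

value = xs % 71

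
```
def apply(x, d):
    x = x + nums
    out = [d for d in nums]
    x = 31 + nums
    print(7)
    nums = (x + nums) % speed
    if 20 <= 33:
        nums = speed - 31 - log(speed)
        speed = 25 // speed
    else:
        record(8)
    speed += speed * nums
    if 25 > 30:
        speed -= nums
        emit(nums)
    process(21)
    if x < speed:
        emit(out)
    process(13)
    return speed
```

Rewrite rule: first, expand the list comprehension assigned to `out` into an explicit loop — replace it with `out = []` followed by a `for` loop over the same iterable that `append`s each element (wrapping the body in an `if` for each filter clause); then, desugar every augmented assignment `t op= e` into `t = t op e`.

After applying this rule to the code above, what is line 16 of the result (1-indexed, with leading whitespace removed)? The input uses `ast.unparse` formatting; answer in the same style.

speed = speed - nums

Transformed code:
def apply(x, d):
    x = x + nums
    out = []
    for d in nums:
        out.append(d)
    x = 31 + nums
    print(7)
    nums = (x + nums) % speed
    if 20 <= 33:
        nums = speed - 31 - log(speed)
        speed = 25 // speed
    else:
        record(8)
    speed = speed + speed * nums
    if 25 > 30:
        speed = speed - nums
        emit(nums)
    process(21)
    if x < speed:
        emit(out)
    process(13)
    return speed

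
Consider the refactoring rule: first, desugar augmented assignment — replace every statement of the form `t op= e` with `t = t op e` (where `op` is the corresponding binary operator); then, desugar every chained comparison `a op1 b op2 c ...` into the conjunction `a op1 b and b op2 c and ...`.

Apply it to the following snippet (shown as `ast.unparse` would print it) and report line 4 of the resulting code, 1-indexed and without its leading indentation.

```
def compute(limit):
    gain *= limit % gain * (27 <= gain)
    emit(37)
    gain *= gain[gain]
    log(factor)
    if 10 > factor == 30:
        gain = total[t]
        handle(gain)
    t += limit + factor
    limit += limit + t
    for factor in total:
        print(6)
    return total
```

Transformed code:
def compute(limit):
    gain = gain * (limit % gain * (27 <= gain))
    emit(37)
    gain = gain * gain[gain]
    log(factor)
    if 10 > factor and factor == 30:
        gain = total[t]
        handle(gain)
    t = t + (limit + factor)
    limit = limit + (limit + t)
    for factor in total:
        print(6)
    return total

gain = gain * gain[gain]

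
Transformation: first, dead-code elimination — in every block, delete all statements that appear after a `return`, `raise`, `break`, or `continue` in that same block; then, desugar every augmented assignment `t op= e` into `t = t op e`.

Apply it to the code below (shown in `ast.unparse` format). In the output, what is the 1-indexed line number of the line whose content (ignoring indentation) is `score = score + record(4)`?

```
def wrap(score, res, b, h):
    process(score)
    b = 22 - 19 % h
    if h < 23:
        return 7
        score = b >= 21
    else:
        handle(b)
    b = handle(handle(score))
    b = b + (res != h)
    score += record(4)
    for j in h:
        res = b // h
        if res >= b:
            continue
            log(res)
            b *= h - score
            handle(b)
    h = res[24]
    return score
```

Transformed code:
def wrap(score, res, b, h):
    process(score)
    b = 22 - 19 % h
    if h < 23:
        return 7
    else:
        handle(b)
    b = handle(handle(score))
    b = b + (res != h)
    score = score + record(4)
    for j in h:
        res = b // h
        if res >= b:
            continue
    h = res[24]
    return score

10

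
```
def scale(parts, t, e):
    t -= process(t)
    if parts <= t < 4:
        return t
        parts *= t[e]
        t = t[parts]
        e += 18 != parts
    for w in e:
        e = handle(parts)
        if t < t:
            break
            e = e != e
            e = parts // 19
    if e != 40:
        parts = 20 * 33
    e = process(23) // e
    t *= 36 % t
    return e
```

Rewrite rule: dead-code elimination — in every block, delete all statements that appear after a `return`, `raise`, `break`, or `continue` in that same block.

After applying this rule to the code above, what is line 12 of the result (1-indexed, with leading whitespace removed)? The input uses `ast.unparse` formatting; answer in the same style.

t *= 36 % t

Transformed code:
def scale(parts, t, e):
    t -= process(t)
    if parts <= t < 4:
        return t
    for w in e:
        e = handle(parts)
        if t < t:
            break
    if e != 40:
        parts = 20 * 33
    e = process(23) // e
    t *= 36 % t
    return e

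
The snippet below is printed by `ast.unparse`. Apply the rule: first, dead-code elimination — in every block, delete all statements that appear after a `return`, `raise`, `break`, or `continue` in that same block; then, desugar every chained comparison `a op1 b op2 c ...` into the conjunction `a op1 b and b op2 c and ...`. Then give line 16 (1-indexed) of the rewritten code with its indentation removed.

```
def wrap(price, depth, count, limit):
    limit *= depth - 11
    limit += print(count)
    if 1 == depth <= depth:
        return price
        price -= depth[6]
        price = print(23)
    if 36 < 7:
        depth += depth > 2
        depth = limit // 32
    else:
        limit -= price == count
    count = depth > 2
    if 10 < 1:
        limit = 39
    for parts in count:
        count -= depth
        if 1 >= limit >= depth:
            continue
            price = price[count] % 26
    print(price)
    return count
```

if 1 >= limit and limit >= depth:

Transformed code:
def wrap(price, depth, count, limit):
    limit *= depth - 11
    limit += print(count)
    if 1 == depth and depth <= depth:
        return price
    if 36 < 7:
        depth += depth > 2
        depth = limit // 32
    else:
        limit -= price == count
    count = depth > 2
    if 10 < 1:
        limit = 39
    for parts in count:
        count -= depth
        if 1 >= limit and limit >= depth:
            continue
    print(price)
    return count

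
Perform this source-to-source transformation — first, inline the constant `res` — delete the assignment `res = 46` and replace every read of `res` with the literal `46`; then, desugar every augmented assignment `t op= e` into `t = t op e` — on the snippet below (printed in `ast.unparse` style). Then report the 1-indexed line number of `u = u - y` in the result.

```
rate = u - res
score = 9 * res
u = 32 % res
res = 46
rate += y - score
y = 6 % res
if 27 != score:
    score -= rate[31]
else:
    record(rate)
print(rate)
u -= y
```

11

Transformed code:
rate = u - 46
score = 9 * 46
u = 32 % 46
rate = rate + (y - score)
y = 6 % 46
if 27 != score:
    score = score - rate[31]
else:
    record(rate)
print(rate)
u = u - y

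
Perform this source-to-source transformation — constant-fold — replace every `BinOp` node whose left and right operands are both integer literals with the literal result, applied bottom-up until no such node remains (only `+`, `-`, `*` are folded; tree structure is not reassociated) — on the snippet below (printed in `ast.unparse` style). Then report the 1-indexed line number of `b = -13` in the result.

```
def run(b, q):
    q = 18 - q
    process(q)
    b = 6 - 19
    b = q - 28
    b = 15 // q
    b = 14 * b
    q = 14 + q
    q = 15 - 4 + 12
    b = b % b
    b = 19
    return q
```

Transformed code:
def run(b, q):
    q = 18 - q
    process(q)
    b = -13
    b = q - 28
    b = 15 // q
    b = 14 * b
    q = 14 + q
    q = 23
    b = b % b
    b = 19
    return q

4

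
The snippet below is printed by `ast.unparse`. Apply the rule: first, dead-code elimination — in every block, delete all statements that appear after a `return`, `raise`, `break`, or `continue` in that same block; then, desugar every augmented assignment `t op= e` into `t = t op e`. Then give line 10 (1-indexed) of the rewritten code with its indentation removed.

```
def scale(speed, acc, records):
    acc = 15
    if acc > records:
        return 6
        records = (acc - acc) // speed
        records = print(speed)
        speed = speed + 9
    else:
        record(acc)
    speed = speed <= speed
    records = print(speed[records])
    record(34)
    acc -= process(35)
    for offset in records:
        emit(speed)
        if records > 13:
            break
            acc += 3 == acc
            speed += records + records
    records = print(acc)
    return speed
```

Transformed code:
def scale(speed, acc, records):
    acc = 15
    if acc > records:
        return 6
    else:
        record(acc)
    speed = speed <= speed
    records = print(speed[records])
    record(34)
    acc = acc - process(35)
    for offset in records:
        emit(speed)
        if records > 13:
            break
    records = print(acc)
    return speed

acc = acc - process(35)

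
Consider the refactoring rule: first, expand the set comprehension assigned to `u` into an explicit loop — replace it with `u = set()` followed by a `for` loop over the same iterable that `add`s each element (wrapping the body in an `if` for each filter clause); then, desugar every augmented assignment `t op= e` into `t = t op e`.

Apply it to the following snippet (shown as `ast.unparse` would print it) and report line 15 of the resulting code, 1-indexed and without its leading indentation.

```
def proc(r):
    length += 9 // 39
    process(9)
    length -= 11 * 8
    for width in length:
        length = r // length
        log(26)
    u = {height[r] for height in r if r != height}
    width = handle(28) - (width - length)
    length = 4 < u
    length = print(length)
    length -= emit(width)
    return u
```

length = length - emit(width)

Transformed code:
def proc(r):
    length = length + 9 // 39
    process(9)
    length = length - 11 * 8
    for width in length:
        length = r // length
        log(26)
    u = set()
    for height in r:
        if r != height:
            u.add(height[r])
    width = handle(28) - (width - length)
    length = 4 < u
    length = print(length)
    length = length - emit(width)
    return u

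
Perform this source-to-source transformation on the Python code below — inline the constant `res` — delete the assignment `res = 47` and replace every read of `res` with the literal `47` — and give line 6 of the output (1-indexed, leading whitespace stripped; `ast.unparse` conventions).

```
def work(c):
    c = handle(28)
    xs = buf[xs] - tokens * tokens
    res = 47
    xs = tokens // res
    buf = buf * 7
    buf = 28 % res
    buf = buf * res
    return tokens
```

Transformed code:
def work(c):
    c = handle(28)
    xs = buf[xs] - tokens * tokens
    xs = tokens // 47
    buf = buf * 7
    buf = 28 % 47
    buf = buf * 47
    return tokens

buf = 28 % 47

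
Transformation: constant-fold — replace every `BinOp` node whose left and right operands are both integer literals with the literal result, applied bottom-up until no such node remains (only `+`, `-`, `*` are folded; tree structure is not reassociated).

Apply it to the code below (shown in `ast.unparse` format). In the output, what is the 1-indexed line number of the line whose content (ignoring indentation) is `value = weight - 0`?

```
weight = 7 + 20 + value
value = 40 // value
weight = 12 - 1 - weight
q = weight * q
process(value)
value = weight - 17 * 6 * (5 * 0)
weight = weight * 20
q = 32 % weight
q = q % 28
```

6

Transformed code:
weight = 27 + value
value = 40 // value
weight = 11 - weight
q = weight * q
process(value)
value = weight - 0
weight = weight * 20
q = 32 % weight
q = q % 28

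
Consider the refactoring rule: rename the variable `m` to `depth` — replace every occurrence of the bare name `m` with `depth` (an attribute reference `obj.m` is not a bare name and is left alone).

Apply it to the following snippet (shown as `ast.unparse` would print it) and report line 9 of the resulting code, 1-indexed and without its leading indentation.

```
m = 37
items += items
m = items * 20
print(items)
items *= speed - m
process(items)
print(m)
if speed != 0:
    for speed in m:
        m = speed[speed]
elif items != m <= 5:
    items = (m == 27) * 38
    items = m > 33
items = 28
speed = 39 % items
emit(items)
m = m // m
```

for speed in depth:

Transformed code:
depth = 37
items += items
depth = items * 20
print(items)
items *= speed - depth
process(items)
print(depth)
if speed != 0:
    for speed in depth:
        depth = speed[speed]
elif items != depth <= 5:
    items = (depth == 27) * 38
    items = depth > 33
items = 28
speed = 39 % items
emit(items)
depth = depth // depth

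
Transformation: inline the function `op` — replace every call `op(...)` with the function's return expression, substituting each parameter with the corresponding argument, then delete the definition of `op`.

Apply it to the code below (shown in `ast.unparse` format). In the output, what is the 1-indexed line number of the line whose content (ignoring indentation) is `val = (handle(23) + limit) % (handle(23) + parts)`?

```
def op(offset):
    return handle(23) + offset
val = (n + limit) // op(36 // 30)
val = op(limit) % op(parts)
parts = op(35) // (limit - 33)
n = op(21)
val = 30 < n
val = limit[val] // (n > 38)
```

2

Transformed code:
val = (n + limit) // (handle(23) + 36 // 30)
val = (handle(23) + limit) % (handle(23) + parts)
parts = (handle(23) + 35) // (limit - 33)
n = handle(23) + 21
val = 30 < n
val = limit[val] // (n > 38)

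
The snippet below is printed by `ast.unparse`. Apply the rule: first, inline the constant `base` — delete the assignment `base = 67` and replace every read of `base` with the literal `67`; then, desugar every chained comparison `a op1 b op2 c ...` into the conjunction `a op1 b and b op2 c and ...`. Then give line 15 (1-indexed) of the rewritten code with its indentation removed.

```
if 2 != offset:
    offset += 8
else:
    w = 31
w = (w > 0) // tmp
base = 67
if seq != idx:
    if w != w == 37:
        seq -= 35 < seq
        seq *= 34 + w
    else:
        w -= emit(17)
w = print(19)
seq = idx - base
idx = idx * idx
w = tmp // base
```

Transformed code:
if 2 != offset:
    offset += 8
else:
    w = 31
w = (w > 0) // tmp
if seq != idx:
    if w != w and w == 37:
        seq -= 35 < seq
        seq *= 34 + w
    else:
        w -= emit(17)
w = print(19)
seq = idx - 67
idx = idx * idx
w = tmp // 67

w = tmp // 67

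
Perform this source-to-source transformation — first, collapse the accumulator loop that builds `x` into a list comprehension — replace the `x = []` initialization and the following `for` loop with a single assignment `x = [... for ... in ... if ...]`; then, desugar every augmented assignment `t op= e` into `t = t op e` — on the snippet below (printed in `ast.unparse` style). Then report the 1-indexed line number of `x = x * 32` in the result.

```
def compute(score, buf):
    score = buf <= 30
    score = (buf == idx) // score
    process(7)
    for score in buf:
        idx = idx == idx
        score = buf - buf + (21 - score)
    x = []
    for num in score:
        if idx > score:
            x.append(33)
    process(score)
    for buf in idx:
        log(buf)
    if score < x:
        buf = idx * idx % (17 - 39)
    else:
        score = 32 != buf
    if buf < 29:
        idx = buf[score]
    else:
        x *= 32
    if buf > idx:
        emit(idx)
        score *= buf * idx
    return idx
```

19

Transformed code:
def compute(score, buf):
    score = buf <= 30
    score = (buf == idx) // score
    process(7)
    for score in buf:
        idx = idx == idx
        score = buf - buf + (21 - score)
    x = [33 for num in score if idx > score]
    process(score)
    for buf in idx:
        log(buf)
    if score < x:
        buf = idx * idx % (17 - 39)
    else:
        score = 32 != buf
    if buf < 29:
        idx = buf[score]
    else:
        x = x * 32
    if buf > idx:
        emit(idx)
        score = score * (buf * idx)
    return idx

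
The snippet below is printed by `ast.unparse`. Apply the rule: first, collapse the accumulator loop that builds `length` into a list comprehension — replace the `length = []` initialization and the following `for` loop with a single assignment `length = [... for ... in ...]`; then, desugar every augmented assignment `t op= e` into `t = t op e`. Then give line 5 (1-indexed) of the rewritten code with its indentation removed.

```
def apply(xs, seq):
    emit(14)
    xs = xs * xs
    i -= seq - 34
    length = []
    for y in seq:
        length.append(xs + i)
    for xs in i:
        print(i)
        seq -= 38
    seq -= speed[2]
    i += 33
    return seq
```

length = [xs + i for y in seq]

Transformed code:
def apply(xs, seq):
    emit(14)
    xs = xs * xs
    i = i - (seq - 34)
    length = [xs + i for y in seq]
    for xs in i:
        print(i)
        seq = seq - 38
    seq = seq - speed[2]
    i = i + 33
    return seq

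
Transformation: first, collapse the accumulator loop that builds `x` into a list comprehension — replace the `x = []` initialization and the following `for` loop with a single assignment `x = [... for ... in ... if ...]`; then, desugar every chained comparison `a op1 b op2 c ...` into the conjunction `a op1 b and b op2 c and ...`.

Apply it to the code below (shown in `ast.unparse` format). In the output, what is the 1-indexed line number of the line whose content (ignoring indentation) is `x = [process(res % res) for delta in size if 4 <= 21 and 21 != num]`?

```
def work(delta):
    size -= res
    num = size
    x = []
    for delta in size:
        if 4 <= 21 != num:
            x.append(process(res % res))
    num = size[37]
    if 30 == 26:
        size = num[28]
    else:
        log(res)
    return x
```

Transformed code:
def work(delta):
    size -= res
    num = size
    x = [process(res % res) for delta in size if 4 <= 21 and 21 != num]
    num = size[37]
    if 30 == 26:
        size = num[28]
    else:
        log(res)
    return x

4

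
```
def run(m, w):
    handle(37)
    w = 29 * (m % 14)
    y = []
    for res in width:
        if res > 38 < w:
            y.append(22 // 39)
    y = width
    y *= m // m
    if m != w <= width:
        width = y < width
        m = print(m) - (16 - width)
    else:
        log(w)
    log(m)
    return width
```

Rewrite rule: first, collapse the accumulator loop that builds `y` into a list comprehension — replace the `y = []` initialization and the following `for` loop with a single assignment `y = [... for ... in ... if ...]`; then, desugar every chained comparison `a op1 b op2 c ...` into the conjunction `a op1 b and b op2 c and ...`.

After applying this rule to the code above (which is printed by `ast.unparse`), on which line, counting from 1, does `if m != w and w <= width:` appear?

Transformed code:
def run(m, w):
    handle(37)
    w = 29 * (m % 14)
    y = [22 // 39 for res in width if res > 38 and 38 < w]
    y = width
    y *= m // m
    if m != w and w <= width:
        width = y < width
        m = print(m) - (16 - width)
    else:
        log(w)
    log(m)
    return width

7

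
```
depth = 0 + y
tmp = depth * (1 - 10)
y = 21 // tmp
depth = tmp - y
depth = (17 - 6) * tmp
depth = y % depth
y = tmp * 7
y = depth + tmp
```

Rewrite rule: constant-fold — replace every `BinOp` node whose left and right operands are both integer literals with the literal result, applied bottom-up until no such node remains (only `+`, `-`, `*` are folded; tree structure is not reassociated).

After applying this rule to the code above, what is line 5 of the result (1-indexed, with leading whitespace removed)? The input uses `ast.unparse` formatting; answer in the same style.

Transformed code:
depth = 0 + y
tmp = depth * -9
y = 21 // tmp
depth = tmp - y
depth = 11 * tmp
depth = y % depth
y = tmp * 7
y = depth + tmp

depth = 11 * tmp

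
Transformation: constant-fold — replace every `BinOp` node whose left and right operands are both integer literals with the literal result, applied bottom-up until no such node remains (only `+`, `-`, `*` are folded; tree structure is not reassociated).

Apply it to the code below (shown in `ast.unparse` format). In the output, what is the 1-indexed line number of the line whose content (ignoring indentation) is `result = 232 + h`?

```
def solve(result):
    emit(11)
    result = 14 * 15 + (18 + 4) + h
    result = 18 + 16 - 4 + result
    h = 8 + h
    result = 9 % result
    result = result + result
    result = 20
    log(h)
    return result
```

Transformed code:
def solve(result):
    emit(11)
    result = 232 + h
    result = 30 + result
    h = 8 + h
    result = 9 % result
    result = result + result
    result = 20
    log(h)
    return result

3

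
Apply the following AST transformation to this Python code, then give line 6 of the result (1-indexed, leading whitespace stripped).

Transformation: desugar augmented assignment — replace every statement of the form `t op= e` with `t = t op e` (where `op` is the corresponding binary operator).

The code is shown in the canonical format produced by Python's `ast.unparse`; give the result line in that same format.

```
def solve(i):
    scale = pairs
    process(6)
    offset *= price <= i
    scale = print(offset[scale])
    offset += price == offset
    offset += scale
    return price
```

offset = offset + (price == offset)

Transformed code:
def solve(i):
    scale = pairs
    process(6)
    offset = offset * (price <= i)
    scale = print(offset[scale])
    offset = offset + (price == offset)
    offset = offset + scale
    return price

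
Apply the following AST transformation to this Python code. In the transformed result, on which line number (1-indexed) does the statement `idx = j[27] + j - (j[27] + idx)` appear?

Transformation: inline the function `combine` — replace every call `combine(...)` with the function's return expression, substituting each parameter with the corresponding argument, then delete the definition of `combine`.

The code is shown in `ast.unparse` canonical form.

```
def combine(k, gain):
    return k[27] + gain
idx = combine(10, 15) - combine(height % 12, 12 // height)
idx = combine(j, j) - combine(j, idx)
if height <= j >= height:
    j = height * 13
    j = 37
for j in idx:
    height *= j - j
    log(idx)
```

Transformed code:
idx = 10[27] + 15 - ((height % 12)[27] + 12 // height)
idx = j[27] + j - (j[27] + idx)
if height <= j >= height:
    j = height * 13
    j = 37
for j in idx:
    height *= j - j
    log(idx)

2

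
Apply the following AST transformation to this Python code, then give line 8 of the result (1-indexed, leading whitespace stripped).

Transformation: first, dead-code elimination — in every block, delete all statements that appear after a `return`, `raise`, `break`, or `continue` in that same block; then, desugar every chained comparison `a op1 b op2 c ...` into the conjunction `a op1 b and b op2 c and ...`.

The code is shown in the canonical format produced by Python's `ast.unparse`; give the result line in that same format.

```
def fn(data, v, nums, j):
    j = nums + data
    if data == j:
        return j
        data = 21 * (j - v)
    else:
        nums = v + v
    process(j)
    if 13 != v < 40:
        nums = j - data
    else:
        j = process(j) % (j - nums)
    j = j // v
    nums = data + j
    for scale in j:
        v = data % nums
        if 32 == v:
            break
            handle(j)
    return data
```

if 13 != v and v < 40:

Transformed code:
def fn(data, v, nums, j):
    j = nums + data
    if data == j:
        return j
    else:
        nums = v + v
    process(j)
    if 13 != v and v < 40:
        nums = j - data
    else:
        j = process(j) % (j - nums)
    j = j // v
    nums = data + j
    for scale in j:
        v = data % nums
        if 32 == v:
            break
    return data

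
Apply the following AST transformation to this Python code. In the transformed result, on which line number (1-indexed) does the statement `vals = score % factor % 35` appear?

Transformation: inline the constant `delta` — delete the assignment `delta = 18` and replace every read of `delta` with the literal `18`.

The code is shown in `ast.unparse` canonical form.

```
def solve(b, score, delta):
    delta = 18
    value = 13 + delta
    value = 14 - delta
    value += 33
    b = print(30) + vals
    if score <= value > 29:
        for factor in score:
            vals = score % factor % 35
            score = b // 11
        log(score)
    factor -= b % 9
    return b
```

8

Transformed code:
def solve(b, score, delta):
    value = 13 + 18
    value = 14 - 18
    value += 33
    b = print(30) + vals
    if score <= value > 29:
        for factor in score:
            vals = score % factor % 35
            score = b // 11
        log(score)
    factor -= b % 9
    return b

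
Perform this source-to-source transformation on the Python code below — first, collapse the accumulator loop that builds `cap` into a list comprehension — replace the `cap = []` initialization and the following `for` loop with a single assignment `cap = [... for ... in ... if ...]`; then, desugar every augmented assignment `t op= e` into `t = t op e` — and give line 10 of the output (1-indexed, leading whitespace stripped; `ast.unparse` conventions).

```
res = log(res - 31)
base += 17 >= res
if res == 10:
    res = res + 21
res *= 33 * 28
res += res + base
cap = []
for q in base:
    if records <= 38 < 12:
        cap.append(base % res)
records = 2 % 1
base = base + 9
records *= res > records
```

Transformed code:
res = log(res - 31)
base = base + (17 >= res)
if res == 10:
    res = res + 21
res = res * (33 * 28)
res = res + (res + base)
cap = [base % res for q in base if records <= 38 < 12]
records = 2 % 1
base = base + 9
records = records * (res > records)

records = records * (res > records)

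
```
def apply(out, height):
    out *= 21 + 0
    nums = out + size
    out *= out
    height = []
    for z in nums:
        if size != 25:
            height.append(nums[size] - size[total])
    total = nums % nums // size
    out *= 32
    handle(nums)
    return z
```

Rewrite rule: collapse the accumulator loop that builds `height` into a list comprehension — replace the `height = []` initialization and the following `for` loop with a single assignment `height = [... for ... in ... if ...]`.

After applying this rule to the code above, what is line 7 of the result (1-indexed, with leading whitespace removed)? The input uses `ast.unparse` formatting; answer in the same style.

out *= 32

Transformed code:
def apply(out, height):
    out *= 21 + 0
    nums = out + size
    out *= out
    height = [nums[size] - size[total] for z in nums if size != 25]
    total = nums % nums // size
    out *= 32
    handle(nums)
    return z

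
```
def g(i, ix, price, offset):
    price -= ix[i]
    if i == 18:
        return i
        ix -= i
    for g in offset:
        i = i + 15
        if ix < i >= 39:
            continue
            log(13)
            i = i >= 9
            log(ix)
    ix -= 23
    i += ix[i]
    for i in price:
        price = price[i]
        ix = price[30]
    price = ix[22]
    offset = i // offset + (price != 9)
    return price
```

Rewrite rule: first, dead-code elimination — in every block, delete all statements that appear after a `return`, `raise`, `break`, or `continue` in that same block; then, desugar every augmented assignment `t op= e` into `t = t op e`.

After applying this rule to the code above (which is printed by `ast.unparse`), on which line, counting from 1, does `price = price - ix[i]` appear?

Transformed code:
def g(i, ix, price, offset):
    price = price - ix[i]
    if i == 18:
        return i
    for g in offset:
        i = i + 15
        if ix < i >= 39:
            continue
    ix = ix - 23
    i = i + ix[i]
    for i in price:
        price = price[i]
        ix = price[30]
    price = ix[22]
    offset = i // offset + (price != 9)
    return price

2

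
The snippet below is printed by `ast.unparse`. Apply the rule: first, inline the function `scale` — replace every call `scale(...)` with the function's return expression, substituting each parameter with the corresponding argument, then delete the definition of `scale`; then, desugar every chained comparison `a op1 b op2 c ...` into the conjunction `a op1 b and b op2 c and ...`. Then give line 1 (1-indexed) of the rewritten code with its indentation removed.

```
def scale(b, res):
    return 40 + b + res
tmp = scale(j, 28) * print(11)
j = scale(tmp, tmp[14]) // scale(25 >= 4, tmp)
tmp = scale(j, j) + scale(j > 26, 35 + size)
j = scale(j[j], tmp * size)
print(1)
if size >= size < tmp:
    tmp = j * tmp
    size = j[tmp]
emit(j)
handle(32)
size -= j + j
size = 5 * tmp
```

Transformed code:
tmp = (40 + j + 28) * print(11)
j = (40 + tmp + tmp[14]) // (40 + (25 >= 4) + tmp)
tmp = 40 + j + j + (40 + (j > 26) + (35 + size))
j = 40 + j[j] + tmp * size
print(1)
if size >= size and size < tmp:
    tmp = j * tmp
    size = j[tmp]
emit(j)
handle(32)
size -= j + j
size = 5 * tmp

tmp = (40 + j + 28) * print(11)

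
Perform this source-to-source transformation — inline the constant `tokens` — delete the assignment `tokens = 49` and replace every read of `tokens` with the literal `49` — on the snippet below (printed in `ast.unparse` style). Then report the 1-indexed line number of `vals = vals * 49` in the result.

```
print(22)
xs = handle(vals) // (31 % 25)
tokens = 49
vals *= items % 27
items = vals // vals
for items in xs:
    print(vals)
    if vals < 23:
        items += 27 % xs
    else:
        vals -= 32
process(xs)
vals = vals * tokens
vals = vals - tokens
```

12

Transformed code:
print(22)
xs = handle(vals) // (31 % 25)
vals *= items % 27
items = vals // vals
for items in xs:
    print(vals)
    if vals < 23:
        items += 27 % xs
    else:
        vals -= 32
process(xs)
vals = vals * 49
vals = vals - 49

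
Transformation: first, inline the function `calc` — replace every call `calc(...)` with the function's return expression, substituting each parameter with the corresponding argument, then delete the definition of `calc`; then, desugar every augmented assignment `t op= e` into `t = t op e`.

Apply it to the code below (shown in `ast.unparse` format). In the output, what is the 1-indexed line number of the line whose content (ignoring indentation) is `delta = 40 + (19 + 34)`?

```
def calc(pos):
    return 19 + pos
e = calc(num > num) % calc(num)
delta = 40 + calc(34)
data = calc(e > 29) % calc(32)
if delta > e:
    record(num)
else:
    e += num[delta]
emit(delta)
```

Transformed code:
e = (19 + (num > num)) % (19 + num)
delta = 40 + (19 + 34)
data = (19 + (e > 29)) % (19 + 32)
if delta > e:
    record(num)
else:
    e = e + num[delta]
emit(delta)

2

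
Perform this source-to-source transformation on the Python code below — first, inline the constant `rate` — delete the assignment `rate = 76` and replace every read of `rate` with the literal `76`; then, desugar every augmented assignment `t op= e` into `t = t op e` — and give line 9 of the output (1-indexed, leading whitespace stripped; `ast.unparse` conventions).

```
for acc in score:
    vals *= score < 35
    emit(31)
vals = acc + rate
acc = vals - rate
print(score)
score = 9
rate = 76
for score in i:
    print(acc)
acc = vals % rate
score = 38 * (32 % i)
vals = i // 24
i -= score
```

print(acc)

Transformed code:
for acc in score:
    vals = vals * (score < 35)
    emit(31)
vals = acc + 76
acc = vals - 76
print(score)
score = 9
for score in i:
    print(acc)
acc = vals % 76
score = 38 * (32 % i)
vals = i // 24
i = i - score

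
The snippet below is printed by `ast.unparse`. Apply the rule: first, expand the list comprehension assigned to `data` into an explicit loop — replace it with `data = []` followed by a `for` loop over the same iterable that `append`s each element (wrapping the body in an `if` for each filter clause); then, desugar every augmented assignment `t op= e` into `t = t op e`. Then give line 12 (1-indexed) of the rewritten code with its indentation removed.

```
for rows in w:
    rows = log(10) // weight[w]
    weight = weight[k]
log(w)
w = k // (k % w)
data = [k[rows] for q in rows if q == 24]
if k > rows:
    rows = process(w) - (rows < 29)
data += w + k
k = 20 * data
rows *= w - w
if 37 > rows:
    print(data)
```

data = data + (w + k)

Transformed code:
for rows in w:
    rows = log(10) // weight[w]
    weight = weight[k]
log(w)
w = k // (k % w)
data = []
for q in rows:
    if q == 24:
        data.append(k[rows])
if k > rows:
    rows = process(w) - (rows < 29)
data = data + (w + k)
k = 20 * data
rows = rows * (w - w)
if 37 > rows:
    print(data)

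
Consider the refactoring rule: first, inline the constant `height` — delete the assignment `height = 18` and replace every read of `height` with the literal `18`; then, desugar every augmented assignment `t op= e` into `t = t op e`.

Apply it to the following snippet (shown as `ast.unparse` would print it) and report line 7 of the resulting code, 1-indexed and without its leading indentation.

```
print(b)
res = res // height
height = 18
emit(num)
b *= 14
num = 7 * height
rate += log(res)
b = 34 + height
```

b = 34 + 18

Transformed code:
print(b)
res = res // 18
emit(num)
b = b * 14
num = 7 * 18
rate = rate + log(res)
b = 34 + 18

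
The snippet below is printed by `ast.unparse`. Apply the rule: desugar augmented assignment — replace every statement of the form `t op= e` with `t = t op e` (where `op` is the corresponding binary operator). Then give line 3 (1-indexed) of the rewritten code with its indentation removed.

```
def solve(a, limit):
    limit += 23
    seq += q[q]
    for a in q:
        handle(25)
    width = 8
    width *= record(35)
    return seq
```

Transformed code:
def solve(a, limit):
    limit = limit + 23
    seq = seq + q[q]
    for a in q:
        handle(25)
    width = 8
    width = width * record(35)
    return seq

seq = seq + q[q]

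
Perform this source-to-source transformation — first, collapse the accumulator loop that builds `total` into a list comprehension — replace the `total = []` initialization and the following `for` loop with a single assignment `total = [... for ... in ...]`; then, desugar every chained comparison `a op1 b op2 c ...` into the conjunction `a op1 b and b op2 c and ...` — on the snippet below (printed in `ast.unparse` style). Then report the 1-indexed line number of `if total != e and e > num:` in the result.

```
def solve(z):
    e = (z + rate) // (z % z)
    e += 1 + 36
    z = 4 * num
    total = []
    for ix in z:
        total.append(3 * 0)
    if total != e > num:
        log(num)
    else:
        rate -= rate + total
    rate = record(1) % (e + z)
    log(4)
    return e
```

Transformed code:
def solve(z):
    e = (z + rate) // (z % z)
    e += 1 + 36
    z = 4 * num
    total = [3 * 0 for ix in z]
    if total != e and e > num:
        log(num)
    else:
        rate -= rate + total
    rate = record(1) % (e + z)
    log(4)
    return e

6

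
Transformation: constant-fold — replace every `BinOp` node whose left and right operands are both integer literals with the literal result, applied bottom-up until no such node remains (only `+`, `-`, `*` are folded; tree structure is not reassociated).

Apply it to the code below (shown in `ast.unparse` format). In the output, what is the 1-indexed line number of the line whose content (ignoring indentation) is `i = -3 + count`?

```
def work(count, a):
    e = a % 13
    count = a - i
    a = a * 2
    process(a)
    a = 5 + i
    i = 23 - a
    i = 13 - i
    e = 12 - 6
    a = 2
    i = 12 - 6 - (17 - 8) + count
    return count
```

Transformed code:
def work(count, a):
    e = a % 13
    count = a - i
    a = a * 2
    process(a)
    a = 5 + i
    i = 23 - a
    i = 13 - i
    e = 6
    a = 2
    i = -3 + count
    return count

11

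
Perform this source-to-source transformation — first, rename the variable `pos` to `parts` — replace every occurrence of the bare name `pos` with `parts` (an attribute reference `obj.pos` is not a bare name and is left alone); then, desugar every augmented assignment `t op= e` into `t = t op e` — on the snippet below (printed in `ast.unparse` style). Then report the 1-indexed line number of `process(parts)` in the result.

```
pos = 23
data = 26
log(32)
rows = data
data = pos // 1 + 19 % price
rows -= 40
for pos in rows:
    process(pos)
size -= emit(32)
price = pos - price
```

Transformed code:
parts = 23
data = 26
log(32)
rows = data
data = parts // 1 + 19 % price
rows = rows - 40
for parts in rows:
    process(parts)
size = size - emit(32)
price = parts - price

8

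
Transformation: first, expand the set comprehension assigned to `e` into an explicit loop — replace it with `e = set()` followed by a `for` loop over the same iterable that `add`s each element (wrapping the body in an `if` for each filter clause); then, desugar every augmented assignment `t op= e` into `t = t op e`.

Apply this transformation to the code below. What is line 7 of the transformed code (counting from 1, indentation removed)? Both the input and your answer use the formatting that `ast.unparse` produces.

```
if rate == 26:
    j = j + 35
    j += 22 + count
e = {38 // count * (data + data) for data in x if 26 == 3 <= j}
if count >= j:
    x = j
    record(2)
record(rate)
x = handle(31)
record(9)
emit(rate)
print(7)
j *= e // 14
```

e.add(38 // count * (data + data))

Transformed code:
if rate == 26:
    j = j + 35
    j = j + (22 + count)
e = set()
for data in x:
    if 26 == 3 <= j:
        e.add(38 // count * (data + data))
if count >= j:
    x = j
    record(2)
record(rate)
x = handle(31)
record(9)
emit(rate)
print(7)
j = j * (e // 14)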